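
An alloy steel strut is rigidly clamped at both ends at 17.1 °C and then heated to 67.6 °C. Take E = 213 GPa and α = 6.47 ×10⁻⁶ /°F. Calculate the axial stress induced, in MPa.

125 MPa

α = 6.47×10⁻⁶/°F × 9/5 = 11.6×10⁻⁶/K.
ΔT = 50.50 K. Constrained thermal stress σ = E·α·ΔT = 213.0×10³ MPa × 11.6×10⁻⁶ × 50.50 = 125 MPa (compressive).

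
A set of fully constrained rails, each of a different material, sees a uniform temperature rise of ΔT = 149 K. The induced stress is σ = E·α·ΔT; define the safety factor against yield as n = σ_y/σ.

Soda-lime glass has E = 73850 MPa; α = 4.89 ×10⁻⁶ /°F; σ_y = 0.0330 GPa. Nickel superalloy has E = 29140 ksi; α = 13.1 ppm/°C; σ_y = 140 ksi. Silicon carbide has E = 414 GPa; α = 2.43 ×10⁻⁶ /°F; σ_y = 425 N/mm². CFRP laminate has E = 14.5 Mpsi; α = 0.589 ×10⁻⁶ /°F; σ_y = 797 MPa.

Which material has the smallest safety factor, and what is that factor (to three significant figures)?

soda-lime glass, n = 0.341

Converting E to GPa, α to ×10⁻⁶/K, σ_y to MPa, then σ and n for each:
  soda-lime glass: E = 73.85, α = 8.80, σ_y = 33.00 → σ = 96.9 MPa, n = 0.341
  nickel superalloy: E = 200.9, α = 13.1, σ_y = 965.3 → σ = 392 MPa, n = 2.46
  silicon carbide: E = 414.0, α = 4.37, σ_y = 425.0 → σ = 270 MPa, n = 1.58
  CFRP laminate: E = 99.97, α = 1.06, σ_y = 797.0 → σ = 15.8 MPa, n = 50.5
The minimum is soda-lime glass at n = 0.341.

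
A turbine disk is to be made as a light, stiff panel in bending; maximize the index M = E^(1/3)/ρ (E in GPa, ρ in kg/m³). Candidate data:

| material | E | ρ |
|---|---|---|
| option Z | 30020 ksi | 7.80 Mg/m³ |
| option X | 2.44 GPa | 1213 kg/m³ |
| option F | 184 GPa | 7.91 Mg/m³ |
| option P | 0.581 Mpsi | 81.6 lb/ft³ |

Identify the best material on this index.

option P

In SI units:
  option Z: E = 207.0 GPa, ρ = 7800 kg/m³
  option X: E = 2.440 GPa, ρ = 1213 kg/m³
  option F: E = 184.0 GPa, ρ = 7910 kg/m³
  option P: E = 4.006 GPa, ρ = 1307 kg/m³
  option P: M = 1.22×10⁻³
  option X: M = 1.11×10⁻³
  option Z: M = 0.758×10⁻³
  option F: M = 0.719×10⁻³
Highest index: option P.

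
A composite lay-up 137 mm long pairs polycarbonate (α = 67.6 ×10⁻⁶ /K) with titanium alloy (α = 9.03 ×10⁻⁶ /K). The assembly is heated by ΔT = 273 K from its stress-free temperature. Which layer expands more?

α(polycarbonate) = 67.6×10⁻⁶/K vs α(titanium alloy) = 9.03×10⁻⁶/K.
Higher α expands more for the same ΔT: polycarbonate.

polycarbonate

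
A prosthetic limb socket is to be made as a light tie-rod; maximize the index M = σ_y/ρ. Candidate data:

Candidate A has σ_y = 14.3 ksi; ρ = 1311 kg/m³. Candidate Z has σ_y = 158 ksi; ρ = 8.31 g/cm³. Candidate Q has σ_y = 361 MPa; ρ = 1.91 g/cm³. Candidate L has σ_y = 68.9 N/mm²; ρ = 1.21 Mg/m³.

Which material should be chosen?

candidate Q

Normalizing units and computing the index:
  candidate A: σ_y = 98.60 MPa, ρ = 1311 kg/m³
  candidate Z: σ_y = 1089 MPa, ρ = 8310 kg/m³
  candidate Q: σ_y = 361.0 MPa, ρ = 1910 kg/m³
  candidate L: σ_y = 68.90 MPa, ρ = 1210 kg/m³
  candidate Q: M = 189 kN·m/kg
  candidate Z: M = 131 kN·m/kg
  candidate A: M = 75.2 kN·m/kg
  candidate L: M = 56.9 kN·m/kg
Candidate Q ranks first.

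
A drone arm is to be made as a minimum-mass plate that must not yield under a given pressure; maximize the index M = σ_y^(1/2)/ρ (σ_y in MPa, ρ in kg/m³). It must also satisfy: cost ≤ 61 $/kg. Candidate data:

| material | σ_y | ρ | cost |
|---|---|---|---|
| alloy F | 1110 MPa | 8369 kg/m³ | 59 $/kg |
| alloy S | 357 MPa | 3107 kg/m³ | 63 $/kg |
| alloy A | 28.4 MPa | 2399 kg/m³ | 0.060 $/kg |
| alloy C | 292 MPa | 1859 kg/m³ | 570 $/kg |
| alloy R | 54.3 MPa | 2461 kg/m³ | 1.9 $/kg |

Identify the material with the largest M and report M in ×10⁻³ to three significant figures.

Screen on constraints: cost ≤ 61 $/kg. Survivors: alloy F, alloy A, alloy R.
Computing M directly (units already consistent):
  alloy F: M = 3.98×10⁻³
  alloy R: M = 2.99×10⁻³
  alloy A: M = 2.22×10⁻³
Highest index: alloy F.

alloy F, M = 3.98×10⁻³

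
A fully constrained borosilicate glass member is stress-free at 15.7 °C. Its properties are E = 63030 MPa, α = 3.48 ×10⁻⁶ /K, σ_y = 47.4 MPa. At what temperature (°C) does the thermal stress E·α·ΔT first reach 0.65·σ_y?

156 °C

E = 63030 MPa = 63.03 GPa.
E·α·ΔT = 30.81 MPa ⇒ ΔT = 30.81 / (63.03×10³ × 3.48×10⁻⁶) = 140.5 K.
T = 15.7 + 140.5 = 156.2 °C.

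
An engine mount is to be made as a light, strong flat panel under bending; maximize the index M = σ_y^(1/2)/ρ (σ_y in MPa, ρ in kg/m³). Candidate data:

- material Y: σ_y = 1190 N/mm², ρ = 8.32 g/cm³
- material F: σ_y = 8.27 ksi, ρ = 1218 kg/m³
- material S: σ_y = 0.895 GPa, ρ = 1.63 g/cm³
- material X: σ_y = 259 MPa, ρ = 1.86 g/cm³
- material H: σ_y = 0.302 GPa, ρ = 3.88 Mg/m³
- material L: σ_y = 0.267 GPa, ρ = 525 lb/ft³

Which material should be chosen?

Normalizing units and computing the index:
  material Y: σ_y = 1190 MPa, ρ = 8320 kg/m³
  material F: σ_y = 57.02 MPa, ρ = 1218 kg/m³
  material S: σ_y = 895.0 MPa, ρ = 1630 kg/m³
  material X: σ_y = 259.0 MPa, ρ = 1860 kg/m³
  material H: σ_y = 302.0 MPa, ρ = 3880 kg/m³
  material L: σ_y = 267.0 MPa, ρ = 8410 kg/m³
  material S: M = 18.4×10⁻³
  material X: M = 8.65×10⁻³
  material F: M = 6.20×10⁻³
  material H: M = 4.48×10⁻³
  material Y: M = 4.15×10⁻³
  material L: M = 1.94×10⁻³
The maximum is for material S.

material S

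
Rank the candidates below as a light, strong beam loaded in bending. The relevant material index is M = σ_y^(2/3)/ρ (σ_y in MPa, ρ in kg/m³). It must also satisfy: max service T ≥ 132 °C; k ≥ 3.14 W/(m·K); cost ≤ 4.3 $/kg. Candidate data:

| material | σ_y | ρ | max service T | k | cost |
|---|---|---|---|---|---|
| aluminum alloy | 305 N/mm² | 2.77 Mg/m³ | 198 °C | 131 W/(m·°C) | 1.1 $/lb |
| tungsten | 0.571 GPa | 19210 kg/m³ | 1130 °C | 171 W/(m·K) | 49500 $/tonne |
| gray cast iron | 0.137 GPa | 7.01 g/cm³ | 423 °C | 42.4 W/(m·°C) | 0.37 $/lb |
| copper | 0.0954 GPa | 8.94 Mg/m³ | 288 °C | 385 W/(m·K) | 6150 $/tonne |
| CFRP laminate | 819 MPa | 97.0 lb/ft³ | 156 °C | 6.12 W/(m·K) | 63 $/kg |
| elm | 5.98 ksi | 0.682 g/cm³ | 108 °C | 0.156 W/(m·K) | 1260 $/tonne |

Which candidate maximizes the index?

aluminum alloy

Screen on constraints: max service T ≥ 132 °C; k ≥ 3.14 W/(m·K); cost ≤ 4.3 $/kg. Survivors: aluminum alloy, gray cast iron.
Convert each candidate to consistent units, then evaluate M:
  aluminum alloy: σ_y = 305.0 MPa, ρ = 2770 kg/m³
  gray cast iron: σ_y = 137.0 MPa, ρ = 7010 kg/m³
  aluminum alloy: M = 16.4×10⁻³
  gray cast iron: M = 3.79×10⁻³
Aluminum alloy has the largest M.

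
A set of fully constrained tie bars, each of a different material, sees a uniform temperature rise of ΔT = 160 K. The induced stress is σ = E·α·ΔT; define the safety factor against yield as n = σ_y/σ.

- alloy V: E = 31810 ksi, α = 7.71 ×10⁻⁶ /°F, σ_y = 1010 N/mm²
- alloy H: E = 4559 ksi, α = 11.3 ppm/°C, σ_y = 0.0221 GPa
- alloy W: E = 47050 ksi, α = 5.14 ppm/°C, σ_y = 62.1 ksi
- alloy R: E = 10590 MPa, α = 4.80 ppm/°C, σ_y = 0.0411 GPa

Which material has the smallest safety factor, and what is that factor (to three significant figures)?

Converting E to GPa, α to ×10⁻⁶/K, σ_y to MPa, then σ and n for each:
  alloy V: E = 219.3, α = 13.9, σ_y = 1010 → σ = 487 MPa, n = 2.07
  alloy H: E = 31.43, α = 11.3, σ_y = 22.10 → σ = 56.8 MPa, n = 0.389
  alloy W: E = 324.4, α = 5.14, σ_y = 428.2 → σ = 267 MPa, n = 1.60
  alloy R: E = 10.59, α = 4.80, σ_y = 41.10 → σ = 8.13 MPa, n = 5.05
Alloy H has the lowest safety factor, n = 0.389.

alloy H, n = 0.389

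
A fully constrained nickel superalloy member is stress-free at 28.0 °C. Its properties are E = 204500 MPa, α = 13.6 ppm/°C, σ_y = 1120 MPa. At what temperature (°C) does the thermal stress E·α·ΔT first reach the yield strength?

E = 204500 MPa = 204.5 GPa.
E·α·ΔT = 1120 MPa ⇒ ΔT = 1120 / (204.5×10³ × 13.6×10⁻⁶) = 402.7 K.
T = 28.0 + 402.7 = 430.7 °C.

431 °C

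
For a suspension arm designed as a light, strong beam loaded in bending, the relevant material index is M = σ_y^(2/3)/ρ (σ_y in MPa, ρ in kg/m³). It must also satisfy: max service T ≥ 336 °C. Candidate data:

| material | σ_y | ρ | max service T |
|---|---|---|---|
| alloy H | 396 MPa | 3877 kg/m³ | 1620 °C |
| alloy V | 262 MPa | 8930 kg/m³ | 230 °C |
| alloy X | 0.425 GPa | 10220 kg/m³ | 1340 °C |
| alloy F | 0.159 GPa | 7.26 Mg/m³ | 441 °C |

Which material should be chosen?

Screen on constraints: max service T ≥ 336 °C. Survivors: alloy H, alloy X, alloy F.
Convert each candidate to consistent units, then evaluate M:
  alloy H: σ_y = 396.0 MPa, ρ = 3877 kg/m³
  alloy X: σ_y = 425.0 MPa, ρ = 10220 kg/m³
  alloy F: σ_y = 159.0 MPa, ρ = 7260 kg/m³
  alloy H: M = 13.9×10⁻³
  alloy X: M = 5.53×10⁻³
  alloy F: M = 4.04×10⁻³
Highest index: alloy H.

alloy H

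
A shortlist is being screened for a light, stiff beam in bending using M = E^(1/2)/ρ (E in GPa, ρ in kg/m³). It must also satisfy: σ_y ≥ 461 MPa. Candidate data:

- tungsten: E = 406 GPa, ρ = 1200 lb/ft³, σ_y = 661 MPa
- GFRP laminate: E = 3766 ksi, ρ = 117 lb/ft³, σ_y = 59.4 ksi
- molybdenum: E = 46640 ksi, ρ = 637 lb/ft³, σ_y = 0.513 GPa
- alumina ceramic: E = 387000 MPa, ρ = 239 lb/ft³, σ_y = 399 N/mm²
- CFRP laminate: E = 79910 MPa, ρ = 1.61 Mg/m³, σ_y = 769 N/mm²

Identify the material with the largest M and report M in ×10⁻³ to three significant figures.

Screen on constraints: σ_y ≥ 461 MPa. Survivors: tungsten, molybdenum, CFRP laminate.
Normalizing units and computing the index:
  tungsten: E = 406.0 GPa, ρ = 19220 kg/m³
  molybdenum: E = 321.6 GPa, ρ = 10200 kg/m³
  CFRP laminate: E = 79.91 GPa, ρ = 1610 kg/m³
  CFRP laminate: M = 5.55×10⁻³
  molybdenum: M = 1.76×10⁻³
  tungsten: M = 1.05×10⁻³
The maximum is for CFRP laminate.

CFRP laminate, M = 5.55×10⁻³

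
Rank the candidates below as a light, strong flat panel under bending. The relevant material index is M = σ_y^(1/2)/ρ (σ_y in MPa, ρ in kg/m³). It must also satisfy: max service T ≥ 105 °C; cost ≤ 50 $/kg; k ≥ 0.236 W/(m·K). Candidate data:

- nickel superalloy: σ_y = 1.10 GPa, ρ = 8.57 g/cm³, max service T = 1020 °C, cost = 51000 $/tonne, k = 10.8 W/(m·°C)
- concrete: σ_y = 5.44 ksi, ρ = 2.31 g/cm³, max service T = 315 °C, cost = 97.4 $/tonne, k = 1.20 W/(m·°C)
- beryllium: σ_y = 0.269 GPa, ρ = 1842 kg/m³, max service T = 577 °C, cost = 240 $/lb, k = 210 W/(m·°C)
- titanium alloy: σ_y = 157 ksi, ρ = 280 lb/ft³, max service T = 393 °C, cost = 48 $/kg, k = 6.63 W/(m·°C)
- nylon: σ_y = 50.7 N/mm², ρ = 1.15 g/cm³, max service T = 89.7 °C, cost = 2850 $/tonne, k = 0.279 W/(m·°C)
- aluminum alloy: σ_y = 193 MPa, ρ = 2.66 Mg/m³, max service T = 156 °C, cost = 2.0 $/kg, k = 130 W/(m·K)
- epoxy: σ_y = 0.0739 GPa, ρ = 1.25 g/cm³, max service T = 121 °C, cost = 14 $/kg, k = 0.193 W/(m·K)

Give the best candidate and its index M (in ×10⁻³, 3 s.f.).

titanium alloy, M = 7.34×10⁻³

Screen on constraints: max service T ≥ 105 °C; cost ≤ 50 $/kg; k ≥ 0.236 W/(m·K). Survivors: concrete, titanium alloy, aluminum alloy.
Normalizing units and computing the index:
  concrete: σ_y = 37.51 MPa, ρ = 2310 kg/m³
  titanium alloy: σ_y = 1082 MPa, ρ = 4485 kg/m³
  aluminum alloy: σ_y = 193.0 MPa, ρ = 2660 kg/m³
  titanium alloy: M = 7.34×10⁻³
  aluminum alloy: M = 5.22×10⁻³
  concrete: M = 2.65×10⁻³
Titanium alloy has the largest M.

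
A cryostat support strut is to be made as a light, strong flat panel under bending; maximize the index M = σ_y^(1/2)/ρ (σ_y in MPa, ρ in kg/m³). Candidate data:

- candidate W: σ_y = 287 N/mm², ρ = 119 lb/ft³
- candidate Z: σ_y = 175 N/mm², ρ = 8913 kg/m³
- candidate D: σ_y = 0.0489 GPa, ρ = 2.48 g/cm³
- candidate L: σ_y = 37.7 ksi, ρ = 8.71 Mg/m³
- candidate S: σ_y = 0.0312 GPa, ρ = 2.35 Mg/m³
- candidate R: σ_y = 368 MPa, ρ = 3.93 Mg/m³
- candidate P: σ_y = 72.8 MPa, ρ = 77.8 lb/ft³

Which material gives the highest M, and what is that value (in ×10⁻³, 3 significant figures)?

candidate W, M = 8.89×10⁻³

Putting every candidate on a common basis:
  candidate W: σ_y = 287.0 MPa, ρ = 1906 kg/m³
  candidate Z: σ_y = 175.0 MPa, ρ = 8913 kg/m³
  candidate D: σ_y = 48.90 MPa, ρ = 2480 kg/m³
  candidate L: σ_y = 259.9 MPa, ρ = 8710 kg/m³
  candidate S: σ_y = 31.20 MPa, ρ = 2350 kg/m³
  candidate R: σ_y = 368.0 MPa, ρ = 3930 kg/m³
  candidate P: σ_y = 72.80 MPa, ρ = 1246 kg/m³
  candidate W: M = 8.89×10⁻³
  candidate P: M = 6.85×10⁻³
  candidate R: M = 4.88×10⁻³
  candidate D: M = 2.82×10⁻³
  candidate S: M = 2.38×10⁻³
  candidate L: M = 1.85×10⁻³
  candidate Z: M = 1.48×10⁻³
Highest index: candidate W.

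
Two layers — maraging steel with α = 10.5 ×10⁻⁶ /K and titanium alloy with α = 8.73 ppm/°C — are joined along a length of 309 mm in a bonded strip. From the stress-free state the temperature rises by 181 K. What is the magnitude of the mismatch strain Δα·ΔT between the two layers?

3.20×10⁻⁴

Δα = |10.5 − 8.73|×10⁻⁶/K = 1.77×10⁻⁶/K.
Mismatch strain = Δα·ΔT = 1.77×10⁻⁶ × 181.0 = 3.20×10⁻⁴.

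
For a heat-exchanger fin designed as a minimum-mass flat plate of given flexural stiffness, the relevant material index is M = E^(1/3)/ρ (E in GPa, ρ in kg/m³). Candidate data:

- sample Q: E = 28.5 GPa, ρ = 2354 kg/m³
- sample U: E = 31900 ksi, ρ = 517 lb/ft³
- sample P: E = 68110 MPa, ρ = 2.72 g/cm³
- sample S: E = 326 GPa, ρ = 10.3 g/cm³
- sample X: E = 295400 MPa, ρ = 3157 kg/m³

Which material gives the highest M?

Putting every candidate on a common basis:
  sample Q: E = 28.50 GPa, ρ = 2354 kg/m³
  sample U: E = 219.9 GPa, ρ = 8282 kg/m³
  sample P: E = 68.11 GPa, ρ = 2720 kg/m³
  sample S: E = 326.0 GPa, ρ = 10300 kg/m³
  sample X: E = 295.4 GPa, ρ = 3157 kg/m³
  sample X: M = 2.11×10⁻³
  sample P: M = 1.50×10⁻³
  sample Q: M = 1.30×10⁻³
  sample U: M = 0.729×10⁻³
  sample S: M = 0.668×10⁻³
Sample X has the largest M.

sample X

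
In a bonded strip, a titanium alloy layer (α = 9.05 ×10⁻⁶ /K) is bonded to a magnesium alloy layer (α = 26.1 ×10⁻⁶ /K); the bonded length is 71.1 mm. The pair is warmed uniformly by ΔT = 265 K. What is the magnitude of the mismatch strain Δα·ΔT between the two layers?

4.52×10⁻³

Δα = |9.05 − 26.1|×10⁻⁶/K = 17.1×10⁻⁶/K.
Mismatch strain = Δα·ΔT = 17.1×10⁻⁶ × 265.0 = 4.52×10⁻³.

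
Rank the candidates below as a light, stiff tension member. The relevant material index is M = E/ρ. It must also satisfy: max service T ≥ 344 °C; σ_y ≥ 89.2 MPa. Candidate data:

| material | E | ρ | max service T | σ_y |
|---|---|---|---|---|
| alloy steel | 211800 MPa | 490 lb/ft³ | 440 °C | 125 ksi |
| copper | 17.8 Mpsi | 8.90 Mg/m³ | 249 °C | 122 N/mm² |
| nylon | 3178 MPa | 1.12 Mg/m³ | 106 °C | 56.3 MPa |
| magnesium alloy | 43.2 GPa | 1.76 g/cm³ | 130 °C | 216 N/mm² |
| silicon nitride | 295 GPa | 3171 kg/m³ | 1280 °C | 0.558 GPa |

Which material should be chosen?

silicon nitride

Screen on constraints: max service T ≥ 344 °C; σ_y ≥ 89.2 MPa. Survivors: alloy steel, silicon nitride.
Putting every candidate on a common basis:
  alloy steel: E = 211.8 GPa, ρ = 7849 kg/m³
  silicon nitride: E = 295.0 GPa, ρ = 3171 kg/m³
  silicon nitride: M = 93.0 MN·m/kg
  alloy steel: M = 27.0 MN·m/kg
The maximum is for silicon nitride.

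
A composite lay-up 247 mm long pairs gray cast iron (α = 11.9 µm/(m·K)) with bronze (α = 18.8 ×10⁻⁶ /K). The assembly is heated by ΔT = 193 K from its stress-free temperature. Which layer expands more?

bronze

α(gray cast iron) = 11.9×10⁻⁶/K vs α(bronze) = 18.8×10⁻⁶/K.
Higher α expands more for the same ΔT: bronze.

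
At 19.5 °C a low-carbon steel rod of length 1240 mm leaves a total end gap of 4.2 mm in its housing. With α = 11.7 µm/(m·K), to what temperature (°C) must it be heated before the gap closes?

309 °C

α·L₀·ΔT = 4.2 mm ⇒ ΔT = 4.2 / (11.7×10⁻⁶ × 1240.0) = 289.5 K.
T = 19.5 + 289.5 = 309.0 °C.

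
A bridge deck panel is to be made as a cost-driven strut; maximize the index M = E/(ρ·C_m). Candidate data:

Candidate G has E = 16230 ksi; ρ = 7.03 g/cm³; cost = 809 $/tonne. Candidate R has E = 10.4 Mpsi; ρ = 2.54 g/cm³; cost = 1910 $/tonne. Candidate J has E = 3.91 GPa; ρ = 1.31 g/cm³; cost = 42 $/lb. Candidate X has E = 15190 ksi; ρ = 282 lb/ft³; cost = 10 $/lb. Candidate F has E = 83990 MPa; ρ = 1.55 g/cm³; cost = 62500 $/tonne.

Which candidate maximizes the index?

Putting every candidate on a common basis:
  candidate G: E = 111.9 GPa, ρ = 7030 kg/m³, cost = 0.8090 $/kg
  candidate R: E = 71.71 GPa, ρ = 2540 kg/m³, cost = 1.910 $/kg
  candidate J: E = 3.910 GPa, ρ = 1310 kg/m³, cost = 92.59 $/kg
  candidate X: E = 104.7 GPa, ρ = 4517 kg/m³, cost = 22.05 $/kg
  candidate F: E = 83.99 GPa, ρ = 1550 kg/m³, cost = 62.50 $/kg
  candidate G: M = 19.7 MN·m per $
  candidate R: M = 14.8 MN·m per $
  candidate X: M = 1.05 MN·m per $
  candidate F: M = 0.867 MN·m per $
  candidate J: M = 0.0322 MN·m per $
Candidate G ranks first.

candidate G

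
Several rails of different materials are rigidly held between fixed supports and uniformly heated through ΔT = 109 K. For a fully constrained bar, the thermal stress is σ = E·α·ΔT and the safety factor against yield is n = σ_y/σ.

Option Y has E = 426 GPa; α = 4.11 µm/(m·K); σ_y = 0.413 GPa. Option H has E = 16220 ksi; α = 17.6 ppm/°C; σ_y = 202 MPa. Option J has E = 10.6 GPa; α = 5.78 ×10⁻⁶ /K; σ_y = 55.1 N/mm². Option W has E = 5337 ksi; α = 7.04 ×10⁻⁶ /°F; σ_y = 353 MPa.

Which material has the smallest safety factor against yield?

option H

Per material, after unit conversion:
  option Y: E = 426.0, α = 4.11, σ_y = 413.0 → σ = 191 MPa, n = 2.16
  option H: E = 111.8, α = 17.6, σ_y = 202.0 → σ = 215 MPa, n = 0.942
  option J: E = 10.60, α = 5.78, σ_y = 55.10 → σ = 6.68 MPa, n = 8.25
  option W: E = 36.80, α = 12.7, σ_y = 353.0 → σ = 50.8 MPa, n = 6.95
The minimum is option H at n = 0.942.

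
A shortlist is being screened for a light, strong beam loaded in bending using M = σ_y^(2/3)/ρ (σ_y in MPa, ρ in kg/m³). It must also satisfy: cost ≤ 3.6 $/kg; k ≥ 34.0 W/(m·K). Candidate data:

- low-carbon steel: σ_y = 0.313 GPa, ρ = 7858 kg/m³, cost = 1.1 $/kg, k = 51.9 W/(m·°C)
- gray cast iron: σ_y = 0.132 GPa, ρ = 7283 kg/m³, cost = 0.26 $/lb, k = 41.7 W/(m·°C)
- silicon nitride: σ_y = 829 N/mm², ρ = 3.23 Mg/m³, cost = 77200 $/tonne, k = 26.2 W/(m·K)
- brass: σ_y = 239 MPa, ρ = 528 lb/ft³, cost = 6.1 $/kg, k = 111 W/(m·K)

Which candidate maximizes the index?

low-carbon steel

Screen on constraints: cost ≤ 3.6 $/kg; k ≥ 34.0 W/(m·K). Survivors: low-carbon steel, gray cast iron.
Convert each candidate to consistent units, then evaluate M:
  low-carbon steel: σ_y = 313.0 MPa, ρ = 7858 kg/m³
  gray cast iron: σ_y = 132.0 MPa, ρ = 7283 kg/m³
  low-carbon steel: M = 5.87×10⁻³
  gray cast iron: M = 3.56×10⁻³
Low-carbon steel has the largest M.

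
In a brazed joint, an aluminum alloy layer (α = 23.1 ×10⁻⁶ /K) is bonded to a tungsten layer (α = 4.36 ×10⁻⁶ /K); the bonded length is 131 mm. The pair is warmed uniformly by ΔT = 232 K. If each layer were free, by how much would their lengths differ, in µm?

Δα = |23.1 − 4.36|×10⁻⁶/K = 18.7×10⁻⁶/K.
ΔL_mismatch = Δα·L·ΔT = 18.7×10⁻⁶ × 131.0 mm × 232.0 K = 570 µm.

570 µm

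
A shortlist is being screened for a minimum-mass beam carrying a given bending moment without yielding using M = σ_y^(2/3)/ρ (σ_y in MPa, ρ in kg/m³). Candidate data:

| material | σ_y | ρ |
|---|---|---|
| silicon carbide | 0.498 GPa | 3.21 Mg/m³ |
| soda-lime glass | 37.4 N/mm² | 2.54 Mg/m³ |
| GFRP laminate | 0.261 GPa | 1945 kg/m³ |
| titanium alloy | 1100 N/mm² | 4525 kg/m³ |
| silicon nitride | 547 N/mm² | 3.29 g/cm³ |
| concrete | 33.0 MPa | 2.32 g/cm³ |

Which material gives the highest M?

titanium alloy

Normalizing units and computing the index:
  silicon carbide: σ_y = 498.0 MPa, ρ = 3210 kg/m³
  soda-lime glass: σ_y = 37.40 MPa, ρ = 2540 kg/m³
  GFRP laminate: σ_y = 261.0 MPa, ρ = 1945 kg/m³
  titanium alloy: σ_y = 1100 MPa, ρ = 4525 kg/m³
  silicon nitride: σ_y = 547.0 MPa, ρ = 3290 kg/m³
  concrete: σ_y = 33.00 MPa, ρ = 2320 kg/m³
  titanium alloy: M = 23.5×10⁻³
  GFRP laminate: M = 21.0×10⁻³
  silicon nitride: M = 20.3×10⁻³
  silicon carbide: M = 19.6×10⁻³
  concrete: M = 4.43×10⁻³
  soda-lime glass: M = 4.40×10⁻³
Highest index: titanium alloy.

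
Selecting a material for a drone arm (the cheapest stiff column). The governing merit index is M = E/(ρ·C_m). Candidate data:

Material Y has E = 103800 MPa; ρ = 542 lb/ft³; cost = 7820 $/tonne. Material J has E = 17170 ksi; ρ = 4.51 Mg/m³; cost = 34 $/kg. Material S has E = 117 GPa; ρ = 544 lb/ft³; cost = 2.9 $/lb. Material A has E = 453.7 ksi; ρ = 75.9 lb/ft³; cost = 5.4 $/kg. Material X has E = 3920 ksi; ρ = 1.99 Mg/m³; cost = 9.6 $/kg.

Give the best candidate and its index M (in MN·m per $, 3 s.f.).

material S, M = 2.10 MN·m per $

After converting to SI:
  material Y: E = 103.8 GPa, ρ = 8682 kg/m³, cost = 7.820 $/kg
  material J: E = 118.4 GPa, ρ = 4510 kg/m³, cost = 34.00 $/kg
  material S: E = 117.0 GPa, ρ = 8714 kg/m³, cost = 6.393 $/kg
  material A: E = 3.128 GPa, ρ = 1216 kg/m³, cost = 5.400 $/kg
  material X: E = 27.03 GPa, ρ = 1990 kg/m³, cost = 9.600 $/kg
  material S: M = 2.10 MN·m per $
  material Y: M = 1.53 MN·m per $
  material X: M = 1.41 MN·m per $
  material J: M = 0.772 MN·m per $
  material A: M = 0.476 MN·m per $
Highest index: material S.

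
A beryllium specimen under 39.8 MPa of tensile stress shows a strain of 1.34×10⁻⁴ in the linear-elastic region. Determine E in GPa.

E = σ/ε = 39.8 MPa / 1.34×10⁻⁴ = 297000 MPa = 297 GPa.

297 GPa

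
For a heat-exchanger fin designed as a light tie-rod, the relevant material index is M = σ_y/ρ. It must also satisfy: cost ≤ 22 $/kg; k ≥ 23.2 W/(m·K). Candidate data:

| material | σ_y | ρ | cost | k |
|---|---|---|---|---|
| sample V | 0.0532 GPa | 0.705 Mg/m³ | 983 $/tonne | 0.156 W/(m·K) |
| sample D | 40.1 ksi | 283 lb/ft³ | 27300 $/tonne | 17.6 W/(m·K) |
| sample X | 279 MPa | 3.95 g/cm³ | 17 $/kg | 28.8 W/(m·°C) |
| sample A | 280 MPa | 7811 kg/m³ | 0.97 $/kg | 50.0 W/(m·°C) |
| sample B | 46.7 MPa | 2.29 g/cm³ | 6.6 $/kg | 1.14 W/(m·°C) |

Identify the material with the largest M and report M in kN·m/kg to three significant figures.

sample X, M = 70.6 kN·m/kg

Screen on constraints: cost ≤ 22 $/kg; k ≥ 23.2 W/(m·K). Survivors: sample X, sample A.
Putting every candidate on a common basis:
  sample X: σ_y = 279.0 MPa, ρ = 3950 kg/m³
  sample A: σ_y = 280.0 MPa, ρ = 7811 kg/m³
  sample X: M = 70.6 kN·m/kg
  sample A: M = 35.8 kN·m/kg
Highest index: sample X.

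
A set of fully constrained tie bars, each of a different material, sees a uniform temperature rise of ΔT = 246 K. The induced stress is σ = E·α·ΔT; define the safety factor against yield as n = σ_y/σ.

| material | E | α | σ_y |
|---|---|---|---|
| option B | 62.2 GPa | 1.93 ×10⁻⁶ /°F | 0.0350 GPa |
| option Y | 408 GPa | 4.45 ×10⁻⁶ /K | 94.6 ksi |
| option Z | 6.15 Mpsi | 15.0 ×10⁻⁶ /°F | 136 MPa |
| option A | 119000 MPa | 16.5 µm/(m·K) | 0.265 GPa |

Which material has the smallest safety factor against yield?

With everything in SI (GPa, ×10⁻⁶/K, MPa):
  option B: E = 62.20, α = 3.47, σ_y = 35.00 → σ = 53.2 MPa, n = 0.658
  option Y: E = 408.0, α = 4.45, σ_y = 652.2 → σ = 447 MPa, n = 1.46
  option Z: E = 42.40, α = 27.0, σ_y = 136.0 → σ = 282 MPa, n = 0.483
  option A: E = 119.0, α = 16.5, σ_y = 265.0 → σ = 483 MPa, n = 0.549
Option Z has the lowest safety factor, n = 0.483.

option Z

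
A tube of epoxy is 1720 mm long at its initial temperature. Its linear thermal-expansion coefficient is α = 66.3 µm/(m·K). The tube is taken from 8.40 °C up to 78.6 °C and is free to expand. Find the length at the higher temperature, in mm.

ΔT = 78.6 − 8.40 = 70.20 K.
ΔL = α·L₀·ΔT = 66.3×10⁻⁶ × 1720 mm × 70.20 K = 8.01 mm.
L = L₀ + ΔL = 1720 + 8.01 = 1728.0 mm.

1728.0 mm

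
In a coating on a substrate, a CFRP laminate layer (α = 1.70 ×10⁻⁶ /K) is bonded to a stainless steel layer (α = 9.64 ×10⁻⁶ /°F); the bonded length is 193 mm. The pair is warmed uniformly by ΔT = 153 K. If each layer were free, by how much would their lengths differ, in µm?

462 µm

stainless steel: α = 9.64×10⁻⁶/°F × 9/5 = 17.4×10⁻⁶/K.
Δα = |1.70 − 17.4|×10⁻⁶/K = 15.7×10⁻⁶/K.
ΔL_mismatch = Δα·L·ΔT = 15.7×10⁻⁶ × 193.0 mm × 153.0 K = 462 µm.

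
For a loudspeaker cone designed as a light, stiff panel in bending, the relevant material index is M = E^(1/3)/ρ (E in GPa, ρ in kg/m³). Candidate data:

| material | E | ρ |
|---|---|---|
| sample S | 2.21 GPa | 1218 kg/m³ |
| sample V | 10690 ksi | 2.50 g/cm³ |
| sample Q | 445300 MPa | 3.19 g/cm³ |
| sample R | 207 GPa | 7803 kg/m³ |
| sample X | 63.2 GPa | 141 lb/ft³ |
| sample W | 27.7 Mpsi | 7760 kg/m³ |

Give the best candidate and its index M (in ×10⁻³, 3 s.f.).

sample Q, M = 2.39×10⁻³

Putting every candidate on a common basis:
  sample S: E = 2.210 GPa, ρ = 1218 kg/m³
  sample V: E = 73.70 GPa, ρ = 2500 kg/m³
  sample Q: E = 445.3 GPa, ρ = 3190 kg/m³
  sample R: E = 207.0 GPa, ρ = 7803 kg/m³
  sample X: E = 63.20 GPa, ρ = 2259 kg/m³
  sample W: E = 191.0 GPa, ρ = 7760 kg/m³
  sample Q: M = 2.39×10⁻³
  sample X: M = 1.76×10⁻³
  sample V: M = 1.68×10⁻³
  sample S: M = 1.07×10⁻³
  sample R: M = 0.758×10⁻³
  sample W: M = 0.742×10⁻³
Sample Q has the largest M.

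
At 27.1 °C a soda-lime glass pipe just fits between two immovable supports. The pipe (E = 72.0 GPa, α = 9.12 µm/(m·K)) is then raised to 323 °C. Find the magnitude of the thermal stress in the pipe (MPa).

194 MPa

ΔT = 295.9 K. Constrained thermal stress σ = E·α·ΔT = 72.00×10³ MPa × 9.12×10⁻⁶ × 295.9 = 194 MPa (compressive).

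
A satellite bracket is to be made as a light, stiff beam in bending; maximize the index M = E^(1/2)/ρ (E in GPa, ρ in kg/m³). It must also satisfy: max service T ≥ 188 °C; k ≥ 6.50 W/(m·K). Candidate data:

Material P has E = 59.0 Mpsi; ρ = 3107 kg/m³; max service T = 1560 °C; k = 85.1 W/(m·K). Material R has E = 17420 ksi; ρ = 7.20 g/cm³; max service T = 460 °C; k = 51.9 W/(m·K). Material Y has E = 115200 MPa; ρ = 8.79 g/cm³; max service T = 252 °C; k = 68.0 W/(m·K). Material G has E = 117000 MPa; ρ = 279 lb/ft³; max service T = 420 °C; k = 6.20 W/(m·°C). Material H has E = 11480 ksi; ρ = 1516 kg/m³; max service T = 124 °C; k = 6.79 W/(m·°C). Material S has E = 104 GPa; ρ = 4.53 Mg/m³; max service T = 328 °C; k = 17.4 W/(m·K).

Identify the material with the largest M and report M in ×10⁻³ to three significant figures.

Screen on constraints: max service T ≥ 188 °C; k ≥ 6.50 W/(m·K). Survivors: material P, material R, material Y, material S.
Normalizing units and computing the index:
  material P: E = 406.8 GPa, ρ = 3107 kg/m³
  material R: E = 120.1 GPa, ρ = 7200 kg/m³
  material Y: E = 115.2 GPa, ρ = 8790 kg/m³
  material S: E = 104.0 GPa, ρ = 4530 kg/m³
  material P: M = 6.49×10⁻³
  material S: M = 2.25×10⁻³
  material R: M = 1.52×10⁻³
  material Y: M = 1.22×10⁻³
The maximum is for material P.

material P, M = 6.49×10⁻³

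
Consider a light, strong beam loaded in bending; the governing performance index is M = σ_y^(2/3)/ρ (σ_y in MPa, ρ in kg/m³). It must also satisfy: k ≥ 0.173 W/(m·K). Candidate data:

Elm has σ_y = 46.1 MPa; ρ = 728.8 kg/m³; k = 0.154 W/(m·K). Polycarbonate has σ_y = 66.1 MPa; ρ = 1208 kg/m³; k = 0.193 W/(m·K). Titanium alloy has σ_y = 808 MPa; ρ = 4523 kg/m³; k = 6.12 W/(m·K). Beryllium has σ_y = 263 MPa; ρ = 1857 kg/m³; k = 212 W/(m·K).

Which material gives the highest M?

beryllium

Screen on constraints: k ≥ 0.173 W/(m·K). Survivors: polycarbonate, titanium alloy, beryllium.
Computing M directly (units already consistent):
  beryllium: M = 22.1×10⁻³
  titanium alloy: M = 19.2×10⁻³
  polycarbonate: M = 13.5×10⁻³
The maximum is for beryllium.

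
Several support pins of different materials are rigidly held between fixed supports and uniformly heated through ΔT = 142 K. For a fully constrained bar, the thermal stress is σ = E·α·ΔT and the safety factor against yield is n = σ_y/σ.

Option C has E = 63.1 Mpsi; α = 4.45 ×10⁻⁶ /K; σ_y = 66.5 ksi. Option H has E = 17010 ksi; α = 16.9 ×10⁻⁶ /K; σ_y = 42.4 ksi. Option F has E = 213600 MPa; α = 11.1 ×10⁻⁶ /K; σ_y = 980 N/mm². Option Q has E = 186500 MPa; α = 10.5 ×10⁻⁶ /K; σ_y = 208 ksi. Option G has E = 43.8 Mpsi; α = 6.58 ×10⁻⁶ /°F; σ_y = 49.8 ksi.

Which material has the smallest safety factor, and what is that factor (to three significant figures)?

option G, n = 0.676

Converting E to GPa, α to ×10⁻⁶/K, σ_y to MPa, then σ and n for each:
  option C: E = 435.1, α = 4.45, σ_y = 458.5 → σ = 275 MPa, n = 1.67
  option H: E = 117.3, α = 16.9, σ_y = 292.3 → σ = 281 MPa, n = 1.04
  option F: E = 213.6, α = 11.1, σ_y = 980.0 → σ = 337 MPa, n = 2.91
  option Q: E = 186.5, α = 10.5, σ_y = 1434 → σ = 278 MPa, n = 5.16
  option G: E = 302.0, α = 11.8, σ_y = 343.4 → σ = 508 MPa, n = 0.676
Smallest n: option G with n = 0.676.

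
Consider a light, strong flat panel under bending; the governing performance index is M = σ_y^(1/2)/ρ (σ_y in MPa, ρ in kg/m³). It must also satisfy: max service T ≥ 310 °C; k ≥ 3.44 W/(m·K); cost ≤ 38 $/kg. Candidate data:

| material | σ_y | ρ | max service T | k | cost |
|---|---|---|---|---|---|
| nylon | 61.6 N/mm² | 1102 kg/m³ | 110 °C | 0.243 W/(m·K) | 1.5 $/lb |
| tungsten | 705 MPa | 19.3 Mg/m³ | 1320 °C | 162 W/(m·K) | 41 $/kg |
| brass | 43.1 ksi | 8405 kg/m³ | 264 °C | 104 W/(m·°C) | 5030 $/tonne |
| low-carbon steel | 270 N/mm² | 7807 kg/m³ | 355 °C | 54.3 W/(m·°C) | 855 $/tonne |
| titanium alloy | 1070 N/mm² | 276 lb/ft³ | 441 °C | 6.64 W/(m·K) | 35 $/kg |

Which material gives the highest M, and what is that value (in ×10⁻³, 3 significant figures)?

titanium alloy, M = 7.40×10⁻³

Screen on constraints: max service T ≥ 310 °C; k ≥ 3.44 W/(m·K); cost ≤ 38 $/kg. Survivors: low-carbon steel, titanium alloy.
Putting every candidate on a common basis:
  low-carbon steel: σ_y = 270.0 MPa, ρ = 7807 kg/m³
  titanium alloy: σ_y = 1070 MPa, ρ = 4421 kg/m³
  titanium alloy: M = 7.40×10⁻³
  low-carbon steel: M = 2.10×10⁻³
The maximum is for titanium alloy.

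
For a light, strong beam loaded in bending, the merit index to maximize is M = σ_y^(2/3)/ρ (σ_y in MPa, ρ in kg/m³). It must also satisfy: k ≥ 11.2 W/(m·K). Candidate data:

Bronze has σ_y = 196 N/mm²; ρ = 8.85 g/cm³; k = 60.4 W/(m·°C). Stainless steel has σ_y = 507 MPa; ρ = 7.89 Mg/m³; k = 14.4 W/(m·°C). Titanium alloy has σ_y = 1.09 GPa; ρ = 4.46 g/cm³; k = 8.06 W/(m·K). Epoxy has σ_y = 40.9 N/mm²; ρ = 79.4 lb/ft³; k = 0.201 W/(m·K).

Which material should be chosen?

Screen on constraints: k ≥ 11.2 W/(m·K). Survivors: bronze, stainless steel.
Convert each candidate to consistent units, then evaluate M:
  bronze: σ_y = 196.0 MPa, ρ = 8850 kg/m³
  stainless steel: σ_y = 507.0 MPa, ρ = 7890 kg/m³
  stainless steel: M = 8.06×10⁻³
  bronze: M = 3.81×10⁻³
Stainless steel has the largest M.

stainless steel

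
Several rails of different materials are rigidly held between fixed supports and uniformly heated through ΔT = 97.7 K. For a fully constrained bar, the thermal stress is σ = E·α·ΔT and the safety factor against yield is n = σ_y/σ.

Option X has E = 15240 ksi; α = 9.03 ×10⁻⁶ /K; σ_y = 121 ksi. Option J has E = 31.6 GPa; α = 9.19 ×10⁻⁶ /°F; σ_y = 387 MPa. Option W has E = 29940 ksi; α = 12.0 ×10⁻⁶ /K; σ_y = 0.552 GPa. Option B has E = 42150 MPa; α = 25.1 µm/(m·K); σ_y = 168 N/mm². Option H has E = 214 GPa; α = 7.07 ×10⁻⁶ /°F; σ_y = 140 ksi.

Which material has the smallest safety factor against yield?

option B

Converting E to GPa, α to ×10⁻⁶/K, σ_y to MPa, then σ and n for each:
  option X: E = 105.1, α = 9.03, σ_y = 834.3 → σ = 92.7 MPa, n = 9.00
  option J: E = 31.60, α = 16.5, σ_y = 387.0 → σ = 51.1 MPa, n = 7.58
  option W: E = 206.4, α = 12.0, σ_y = 552.0 → σ = 242 MPa, n = 2.28
  option B: E = 42.15, α = 25.1, σ_y = 168.0 → σ = 103 MPa, n = 1.63
  option H: E = 214.0, α = 12.7, σ_y = 965.3 → σ = 266 MPa, n = 3.63
Option B has the lowest safety factor, n = 1.63.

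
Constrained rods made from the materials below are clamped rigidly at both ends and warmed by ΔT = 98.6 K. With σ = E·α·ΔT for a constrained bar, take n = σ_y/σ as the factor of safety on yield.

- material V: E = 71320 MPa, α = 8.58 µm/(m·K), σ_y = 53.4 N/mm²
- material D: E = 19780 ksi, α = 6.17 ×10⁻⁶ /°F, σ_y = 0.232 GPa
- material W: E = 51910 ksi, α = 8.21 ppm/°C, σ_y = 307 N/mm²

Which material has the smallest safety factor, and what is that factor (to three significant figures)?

material V, n = 0.885

In consistent units (E in GPa, α in ×10⁻⁶/K, σ_y in MPa):
  material V: E = 71.32, α = 8.58, σ_y = 53.40 → σ = 60.3 MPa, n = 0.885
  material D: E = 136.4, α = 11.1, σ_y = 232.0 → σ = 149 MPa, n = 1.55
  material W: E = 357.9, α = 8.21, σ_y = 307.0 → σ = 290 MPa, n = 1.06
Smallest n: material V with n = 0.885.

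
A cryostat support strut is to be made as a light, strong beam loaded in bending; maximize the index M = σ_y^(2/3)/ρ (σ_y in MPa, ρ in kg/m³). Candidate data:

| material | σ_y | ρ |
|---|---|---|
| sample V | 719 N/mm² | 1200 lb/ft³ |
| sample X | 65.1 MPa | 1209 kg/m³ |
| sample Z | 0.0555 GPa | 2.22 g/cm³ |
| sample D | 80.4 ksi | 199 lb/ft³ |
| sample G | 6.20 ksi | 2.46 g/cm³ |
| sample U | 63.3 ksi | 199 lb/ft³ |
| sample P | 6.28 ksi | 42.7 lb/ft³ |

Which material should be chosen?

After converting to SI:
  sample V: σ_y = 719.0 MPa, ρ = 19220 kg/m³
  sample X: σ_y = 65.10 MPa, ρ = 1209 kg/m³
  sample Z: σ_y = 55.50 MPa, ρ = 2220 kg/m³
  sample D: σ_y = 554.3 MPa, ρ = 3188 kg/m³
  sample G: σ_y = 42.75 MPa, ρ = 2460 kg/m³
  sample U: σ_y = 436.4 MPa, ρ = 3188 kg/m³
  sample P: σ_y = 43.30 MPa, ρ = 684.0 kg/m³
  sample D: M = 21.2×10⁻³
  sample U: M = 18.0×10⁻³
  sample P: M = 18.0×10⁻³
  sample X: M = 13.4×10⁻³
  sample Z: M = 6.55×10⁻³
  sample G: M = 4.97×10⁻³
  sample V: M = 4.18×10⁻³
The maximum is for sample D.

sample D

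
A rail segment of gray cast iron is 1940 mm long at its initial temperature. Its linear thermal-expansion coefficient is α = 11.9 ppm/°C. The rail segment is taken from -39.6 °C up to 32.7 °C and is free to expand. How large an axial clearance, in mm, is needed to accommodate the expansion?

ΔT = 32.7 − (-39.6) = 72.30 K.
ΔL = α·L₀·ΔT = 11.9×10⁻⁶ × 1940 mm × 72.30 K = 1.67 mm.

1.67 mm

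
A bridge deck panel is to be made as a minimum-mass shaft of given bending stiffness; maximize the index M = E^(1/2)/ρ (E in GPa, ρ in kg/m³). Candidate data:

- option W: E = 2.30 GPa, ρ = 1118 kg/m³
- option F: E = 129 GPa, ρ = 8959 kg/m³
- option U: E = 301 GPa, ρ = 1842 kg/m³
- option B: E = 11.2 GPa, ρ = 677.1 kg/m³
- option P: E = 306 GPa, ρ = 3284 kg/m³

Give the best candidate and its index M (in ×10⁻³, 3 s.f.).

option U, M = 9.42×10⁻³

Evaluate M for each candidate:
  option U: M = 9.42×10⁻³
  option P: M = 5.33×10⁻³
  option B: M = 4.94×10⁻³
  option W: M = 1.36×10⁻³
  option F: M = 1.27×10⁻³
Highest index: option U.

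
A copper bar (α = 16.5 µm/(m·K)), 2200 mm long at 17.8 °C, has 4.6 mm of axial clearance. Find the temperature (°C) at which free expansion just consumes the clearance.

145 °C

α·L₀·ΔT = 4.6 mm ⇒ ΔT = 4.6 / (16.5×10⁻⁶ × 2200.0) = 126.7 K.
T = 17.8 + 126.7 = 144.5 °C.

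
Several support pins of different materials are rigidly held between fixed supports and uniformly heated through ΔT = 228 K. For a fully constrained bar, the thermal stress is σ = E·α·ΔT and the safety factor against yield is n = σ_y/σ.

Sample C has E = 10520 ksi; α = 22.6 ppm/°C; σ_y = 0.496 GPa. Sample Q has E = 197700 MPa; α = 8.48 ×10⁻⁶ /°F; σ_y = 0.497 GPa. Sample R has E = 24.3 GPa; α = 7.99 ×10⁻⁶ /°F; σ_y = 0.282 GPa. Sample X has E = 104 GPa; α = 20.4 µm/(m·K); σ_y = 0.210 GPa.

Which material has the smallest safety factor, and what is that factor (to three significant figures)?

sample X, n = 0.434

With everything in SI (GPa, ×10⁻⁶/K, MPa):
  sample C: E = 72.53, α = 22.6, σ_y = 496.0 → σ = 374 MPa, n = 1.33
  sample Q: E = 197.7, α = 15.3, σ_y = 497.0 → σ = 688 MPa, n = 0.722
  sample R: E = 24.30, α = 14.4, σ_y = 282.0 → σ = 79.7 MPa, n = 3.54
  sample X: E = 104.0, α = 20.4, σ_y = 210.0 → σ = 484 MPa, n = 0.434
The minimum is sample X at n = 0.434.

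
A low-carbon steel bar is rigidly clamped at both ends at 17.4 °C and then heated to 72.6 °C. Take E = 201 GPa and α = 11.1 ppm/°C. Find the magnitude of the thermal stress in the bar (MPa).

123 MPa

ΔT = 55.20 K. Constrained thermal stress σ = E·α·ΔT = 201.0×10³ MPa × 11.1×10⁻⁶ × 55.20 = 123 MPa (compressive).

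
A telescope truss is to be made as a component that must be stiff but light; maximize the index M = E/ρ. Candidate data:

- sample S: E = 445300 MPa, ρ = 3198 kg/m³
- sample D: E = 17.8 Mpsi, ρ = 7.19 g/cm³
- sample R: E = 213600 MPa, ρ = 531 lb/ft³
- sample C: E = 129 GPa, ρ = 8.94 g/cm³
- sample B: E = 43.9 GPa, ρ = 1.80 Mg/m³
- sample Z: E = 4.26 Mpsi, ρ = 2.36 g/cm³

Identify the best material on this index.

In SI units:
  sample S: E = 445.3 GPa, ρ = 3198 kg/m³
  sample D: E = 122.7 GPa, ρ = 7190 kg/m³
  sample R: E = 213.6 GPa, ρ = 8506 kg/m³
  sample C: E = 129.0 GPa, ρ = 8940 kg/m³
  sample B: E = 43.90 GPa, ρ = 1800 kg/m³
  sample Z: E = 29.37 GPa, ρ = 2360 kg/m³
  sample S: M = 139 MN·m/kg
  sample R: M = 25.1 MN·m/kg
  sample B: M = 24.4 MN·m/kg
  sample D: M = 17.1 MN·m/kg
  sample C: M = 14.4 MN·m/kg
  sample Z: M = 12.4 MN·m/kg
Sample S ranks first.

sample S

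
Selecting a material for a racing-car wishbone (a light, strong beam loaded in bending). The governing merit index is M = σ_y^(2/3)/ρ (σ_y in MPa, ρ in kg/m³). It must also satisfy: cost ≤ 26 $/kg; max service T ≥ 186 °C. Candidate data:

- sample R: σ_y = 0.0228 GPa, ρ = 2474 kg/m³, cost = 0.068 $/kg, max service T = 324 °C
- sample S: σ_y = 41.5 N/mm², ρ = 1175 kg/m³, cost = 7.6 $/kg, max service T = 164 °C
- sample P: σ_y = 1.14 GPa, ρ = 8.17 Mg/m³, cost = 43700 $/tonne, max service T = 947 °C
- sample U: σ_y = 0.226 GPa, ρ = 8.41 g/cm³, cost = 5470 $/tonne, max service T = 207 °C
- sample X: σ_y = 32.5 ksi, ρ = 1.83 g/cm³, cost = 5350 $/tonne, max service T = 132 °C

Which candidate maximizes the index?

Screen on constraints: cost ≤ 26 $/kg; max service T ≥ 186 °C. Survivors: sample R, sample U.
Normalizing units and computing the index:
  sample R: σ_y = 22.80 MPa, ρ = 2474 kg/m³
  sample U: σ_y = 226.0 MPa, ρ = 8410 kg/m³
  sample U: M = 4.41×10⁻³
  sample R: M = 3.25×10⁻³
Sample U has the largest M.

sample U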